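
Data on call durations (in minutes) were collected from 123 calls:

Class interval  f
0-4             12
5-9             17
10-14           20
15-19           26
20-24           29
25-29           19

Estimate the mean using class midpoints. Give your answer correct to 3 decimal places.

Midpoints: 2, 7, 12, 17, 22, 27
Σfm = 12×2 + 17×7 + 20×12 + 26×17 + 29×22 + 19×27 = 1976
n = Σf = 123
Mean = 1976 / 123 = 16.0650

16.065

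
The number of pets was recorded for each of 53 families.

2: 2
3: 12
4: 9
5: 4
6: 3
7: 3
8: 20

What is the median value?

Cumulative frequencies: 2, 14, 23, 27, 30, 33, 53
n = 53, so the median is the value in position (n+1)/2 = 27.
Position 27 falls at value 5.

5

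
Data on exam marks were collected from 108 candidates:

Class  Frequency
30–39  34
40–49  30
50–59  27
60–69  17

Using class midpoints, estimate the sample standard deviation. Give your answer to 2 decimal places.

Midpoints: 34.5, 44.5, 54.5, 64.5
n = 108, Σfm = 5076, mean = 47.0000
Σfm² = 250797
Σf(m − x̄)² = Σfm² − (Σfm)²/n = 250797 − 5076²/108 = 12225.0000
Sample variance = 12225.0000 / 107 = 114.2523
Standard deviation = √114.2523 = 10.6889

10.69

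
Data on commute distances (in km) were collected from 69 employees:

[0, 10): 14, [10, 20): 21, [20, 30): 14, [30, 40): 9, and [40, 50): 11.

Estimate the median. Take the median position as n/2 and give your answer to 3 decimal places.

19.762

Cumulative frequencies: 14, 35, 49, 58, 69
n = 69; position = n/2 = 34.5.
This falls in the class [10, 20): L = 10, F = 14, f = 21, h = 10.
Median ≈ 10 + ((34.5 − 14) / 21) × 10 = 19.7619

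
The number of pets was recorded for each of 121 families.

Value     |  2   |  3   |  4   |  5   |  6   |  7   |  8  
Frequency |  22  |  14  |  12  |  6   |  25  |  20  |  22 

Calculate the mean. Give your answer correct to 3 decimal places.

5.207

Values: 2, 3, 4, 5, 6, 7, 8
Σfx = 22×2 + 14×3 + 12×4 + 6×5 + 25×6 + 20×7 + 22×8 = 630
n = Σf = 121
Mean = 630 / 121 = 5.2066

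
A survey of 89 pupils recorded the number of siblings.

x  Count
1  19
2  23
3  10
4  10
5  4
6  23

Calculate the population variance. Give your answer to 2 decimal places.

3.64

Values: 1, 2, 3, 4, 5, 6
n = 89, Σfx = 293, mean = 3.2921
Σfx² = 1289
Σf(x − x̄)² = Σfx² − (Σfx)²/n = 1289 − 293²/89 = 324.4045
Population variance = 324.4045 / 89 = 3.6450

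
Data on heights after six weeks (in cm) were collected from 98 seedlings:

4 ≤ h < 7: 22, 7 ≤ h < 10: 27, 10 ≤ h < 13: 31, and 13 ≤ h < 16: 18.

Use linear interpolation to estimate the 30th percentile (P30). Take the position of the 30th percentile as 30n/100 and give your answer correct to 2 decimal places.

Cumulative frequencies: 22, 49, 80, 98
n = 98; position = 30n/100 = 29.4.
This falls in the class 7 ≤ h < 10: L = 7, F = 22, f = 27, h = 3.
30th percentile ≈ 7 + ((29.4 − 22) / 27) × 3 = 7.8222

7.82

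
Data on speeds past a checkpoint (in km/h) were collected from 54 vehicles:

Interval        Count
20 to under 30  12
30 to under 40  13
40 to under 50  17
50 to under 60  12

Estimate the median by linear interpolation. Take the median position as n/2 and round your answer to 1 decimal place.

Cumulative frequencies: 12, 25, 42, 54
n = 54; position = n/2 = 27.
This falls in the class 40 to under 50: L = 40, F = 25, f = 17, h = 10.
Median ≈ 40 + ((27 − 25) / 17) × 10 = 41.1765

41.2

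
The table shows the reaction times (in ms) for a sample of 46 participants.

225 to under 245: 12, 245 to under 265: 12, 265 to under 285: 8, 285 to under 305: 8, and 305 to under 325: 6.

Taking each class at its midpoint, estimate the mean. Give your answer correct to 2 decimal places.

268.04

Midpoints: 235, 255, 275, 295, 315
Σfm = 12×235 + 12×255 + 8×275 + 8×295 + 6×315 = 12330
n = Σf = 46
Mean = 12330 / 46 = 268.0435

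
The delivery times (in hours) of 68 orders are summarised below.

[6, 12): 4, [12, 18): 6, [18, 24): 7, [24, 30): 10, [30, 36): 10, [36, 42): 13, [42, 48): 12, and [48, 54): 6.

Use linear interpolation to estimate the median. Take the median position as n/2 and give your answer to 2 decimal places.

34.20

Cumulative frequencies: 4, 10, 17, 27, 37, 50, 62, 68
n = 68; position = n/2 = 34.
This falls in the class [30, 36): L = 30, F = 27, f = 10, h = 6.
Median ≈ 30 + ((34 − 27) / 10) × 6 = 34.2000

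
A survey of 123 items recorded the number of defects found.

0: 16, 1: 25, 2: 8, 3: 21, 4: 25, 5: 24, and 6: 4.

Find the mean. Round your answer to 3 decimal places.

2.829

Values: 0, 1, 2, 3, 4, 5, 6
Σfx = 16×0 + 25×1 + 8×2 + 21×3 + 25×4 + 24×5 + 4×6 = 348
n = Σf = 123
Mean = 348 / 123 = 2.8293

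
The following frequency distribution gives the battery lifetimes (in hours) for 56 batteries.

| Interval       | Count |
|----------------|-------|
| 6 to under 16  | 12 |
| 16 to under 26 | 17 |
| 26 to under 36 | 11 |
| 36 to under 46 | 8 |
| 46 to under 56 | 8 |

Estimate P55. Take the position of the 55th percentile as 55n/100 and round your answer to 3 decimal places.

Cumulative frequencies: 12, 29, 40, 48, 56
n = 56; position = 55n/100 = 30.8.
This falls in the class 26 to under 36: L = 26, F = 29, f = 11, h = 10.
55th percentile ≈ 26 + ((30.8 − 29) / 11) × 10 = 27.6364

27.636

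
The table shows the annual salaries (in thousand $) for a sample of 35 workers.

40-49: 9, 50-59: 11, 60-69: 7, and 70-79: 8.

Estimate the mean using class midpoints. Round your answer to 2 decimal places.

Midpoints: 44.5, 54.5, 64.5, 74.5
Σfm = 9×44.5 + 11×54.5 + 7×64.5 + 8×74.5 = 2047.5
n = Σf = 35
Mean = 2047.5 / 35 = 58.5000

58.50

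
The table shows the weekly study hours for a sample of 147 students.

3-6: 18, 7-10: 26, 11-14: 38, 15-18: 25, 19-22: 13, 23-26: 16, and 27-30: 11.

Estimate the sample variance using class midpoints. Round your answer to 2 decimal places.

Midpoints: 4.5, 8.5, 12.5, 16.5, 20.5, 24.5, 28.5
n = 147, Σfm = 2161.5, mean = 14.7041
Σfm² = 38988.75
Σf(m − x̄)² = Σfm² − (Σfm)²/n = 38988.75 − 2161.5²/147 = 7205.8776
Sample variance = 7205.8776 / 146 = 49.3553

49.36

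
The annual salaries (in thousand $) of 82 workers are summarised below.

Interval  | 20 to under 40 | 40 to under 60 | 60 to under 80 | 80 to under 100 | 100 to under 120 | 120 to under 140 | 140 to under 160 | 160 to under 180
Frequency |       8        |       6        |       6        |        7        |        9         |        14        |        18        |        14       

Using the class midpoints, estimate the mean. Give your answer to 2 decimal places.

115.61

Midpoints: 30, 50, 70, 90, 110, 130, 150, 170
Σfm = 8×30 + 6×50 + 6×70 + 7×90 + 9×110 + 14×130 + 18×150 + 14×170 = 9480
n = Σf = 82
Mean = 9480 / 82 = 115.6098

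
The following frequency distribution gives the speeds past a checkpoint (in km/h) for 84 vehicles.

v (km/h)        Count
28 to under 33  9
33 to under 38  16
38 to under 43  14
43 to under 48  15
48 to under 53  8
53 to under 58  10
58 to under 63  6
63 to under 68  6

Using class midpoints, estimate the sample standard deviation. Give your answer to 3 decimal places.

10.368

Midpoints: 30.5, 35.5, 40.5, 45.5, 50.5, 55.5, 60.5, 65.5
n = 84, Σfm = 3807, mean = 45.3214
Σfm² = 181461
Σf(m − x̄)² = Σfm² − (Σfm)²/n = 181461 − 3807²/84 = 8922.3214
Sample variance = 8922.3214 / 83 = 107.4978
Standard deviation = √107.4978 = 10.3681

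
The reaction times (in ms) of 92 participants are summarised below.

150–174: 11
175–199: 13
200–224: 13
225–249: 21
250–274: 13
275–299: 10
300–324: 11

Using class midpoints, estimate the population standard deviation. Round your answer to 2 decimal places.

46.30

Midpoints: 162, 187, 212, 237, 262, 287, 312
n = 92, Σfm = 21654, mean = 235.3696
Σfm² = 5293948
Σf(m − x̄)² = Σfm² − (Σfm)²/n = 5293948 − 21654²/92 = 197255.4348
Population variance = 197255.4348 / 92 = 2144.0808
Standard deviation = √2144.0808 = 46.3042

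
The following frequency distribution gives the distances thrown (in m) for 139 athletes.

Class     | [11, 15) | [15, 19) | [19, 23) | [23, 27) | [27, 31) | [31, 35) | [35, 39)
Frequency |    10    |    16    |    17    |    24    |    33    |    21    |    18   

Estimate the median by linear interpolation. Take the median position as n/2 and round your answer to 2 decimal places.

27.30

Cumulative frequencies: 10, 26, 43, 67, 100, 121, 139
n = 139; position = n/2 = 69.5.
This falls in the class [27, 31): L = 27, F = 67, f = 33, h = 4.
Median ≈ 27 + ((69.5 − 67) / 33) × 4 = 27.3030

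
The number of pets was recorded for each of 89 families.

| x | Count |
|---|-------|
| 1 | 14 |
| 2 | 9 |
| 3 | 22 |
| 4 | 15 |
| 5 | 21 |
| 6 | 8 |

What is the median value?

Cumulative frequencies: 14, 23, 45, 60, 81, 89
n = 89, so the median is the value in position (n+1)/2 = 45.
Position 45 falls at value 3.

3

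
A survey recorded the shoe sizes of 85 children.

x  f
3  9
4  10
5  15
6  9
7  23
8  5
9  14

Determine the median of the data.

6

Cumulative frequencies: 9, 19, 34, 43, 66, 71, 85
n = 85, so the median is the value in position (n+1)/2 = 43.
Position 43 falls at value 6.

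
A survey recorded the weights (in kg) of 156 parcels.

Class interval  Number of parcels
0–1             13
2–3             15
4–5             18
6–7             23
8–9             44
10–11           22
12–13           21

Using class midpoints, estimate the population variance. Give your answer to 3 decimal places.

Midpoints: 0.5, 2.5, 4.5, 6.5, 8.5, 10.5, 12.5
n = 156, Σfm = 1142, mean = 7.3205
Σfm² = 10319
Σf(m − x̄)² = Σfm² − (Σfm)²/n = 10319 − 1142²/156 = 1958.9744
Population variance = 1958.9744 / 156 = 12.5575

12.558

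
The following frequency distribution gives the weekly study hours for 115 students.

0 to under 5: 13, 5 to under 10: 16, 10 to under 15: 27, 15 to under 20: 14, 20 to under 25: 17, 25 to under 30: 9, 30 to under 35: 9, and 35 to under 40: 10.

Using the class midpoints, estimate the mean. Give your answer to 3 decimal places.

17.674

Midpoints: 2.5, 7.5, 12.5, 17.5, 22.5, 27.5, 32.5, 37.5
Σfm = 13×2.5 + 16×7.5 + 27×12.5 + 14×17.5 + 17×22.5 + 9×27.5 + 9×32.5 + 10×37.5 = 2032.5
n = Σf = 115
Mean = 2032.5 / 115 = 17.6739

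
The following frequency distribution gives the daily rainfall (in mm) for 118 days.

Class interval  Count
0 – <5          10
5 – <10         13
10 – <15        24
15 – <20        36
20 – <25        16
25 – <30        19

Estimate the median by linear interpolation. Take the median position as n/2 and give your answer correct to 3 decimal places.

16.667

Cumulative frequencies: 10, 23, 47, 83, 99, 118
n = 118; position = n/2 = 59.
This falls in the class 15 – <20: L = 15, F = 47, f = 36, h = 5.
Median ≈ 15 + ((59 − 47) / 36) × 5 = 16.6667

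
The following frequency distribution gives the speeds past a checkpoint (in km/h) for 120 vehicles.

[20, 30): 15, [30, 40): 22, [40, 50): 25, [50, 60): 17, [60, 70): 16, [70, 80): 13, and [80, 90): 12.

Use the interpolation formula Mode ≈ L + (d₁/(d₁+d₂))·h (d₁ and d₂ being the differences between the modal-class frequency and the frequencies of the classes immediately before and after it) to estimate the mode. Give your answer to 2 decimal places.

Modal class: [40, 50) (highest frequency 25).
d₁ = 25 − 22 = 3, d₂ = 25 − 17 = 8
Mode ≈ 40 + (3/(3+8)) × 10 = 40 + 2.7273 = 42.7273

42.73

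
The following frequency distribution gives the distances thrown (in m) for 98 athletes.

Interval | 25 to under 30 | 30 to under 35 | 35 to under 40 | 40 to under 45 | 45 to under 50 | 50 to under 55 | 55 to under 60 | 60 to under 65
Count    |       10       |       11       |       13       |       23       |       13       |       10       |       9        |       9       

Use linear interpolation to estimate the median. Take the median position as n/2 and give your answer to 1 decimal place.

43.3

Cumulative frequencies: 10, 21, 34, 57, 70, 80, 89, 98
n = 98; position = n/2 = 49.
This falls in the class 40 to under 45: L = 40, F = 34, f = 23, h = 5.
Median ≈ 40 + ((49 − 34) / 23) × 5 = 43.2609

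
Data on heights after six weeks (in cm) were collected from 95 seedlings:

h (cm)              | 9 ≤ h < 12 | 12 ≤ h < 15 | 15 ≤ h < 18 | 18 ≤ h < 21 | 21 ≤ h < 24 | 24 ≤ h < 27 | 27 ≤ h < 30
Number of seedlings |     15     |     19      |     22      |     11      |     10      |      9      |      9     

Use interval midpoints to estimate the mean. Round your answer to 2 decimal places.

17.92

Midpoints: 10.5, 13.5, 16.5, 19.5, 22.5, 25.5, 28.5
Σfm = 15×10.5 + 19×13.5 + 22×16.5 + 11×19.5 + 10×22.5 + 9×25.5 + 9×28.5 = 1702.5
n = Σf = 95
Mean = 1702.5 / 95 = 17.9211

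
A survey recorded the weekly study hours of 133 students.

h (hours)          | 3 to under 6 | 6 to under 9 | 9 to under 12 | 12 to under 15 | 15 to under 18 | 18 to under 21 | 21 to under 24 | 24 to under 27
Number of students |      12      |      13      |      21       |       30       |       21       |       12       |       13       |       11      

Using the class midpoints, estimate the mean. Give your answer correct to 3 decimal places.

Midpoints: 4.5, 7.5, 10.5, 13.5, 16.5, 19.5, 22.5, 25.5
Σfm = 12×4.5 + 13×7.5 + 21×10.5 + 30×13.5 + 21×16.5 + 12×19.5 + 13×22.5 + 11×25.5 = 1930.5
n = Σf = 133
Mean = 1930.5 / 133 = 14.5150

14.515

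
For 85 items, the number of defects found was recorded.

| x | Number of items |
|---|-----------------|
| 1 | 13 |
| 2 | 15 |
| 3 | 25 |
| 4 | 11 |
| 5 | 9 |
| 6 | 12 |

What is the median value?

Cumulative frequencies: 13, 28, 53, 64, 73, 85
n = 85, so the median is the value in position (n+1)/2 = 43.
Position 43 falls at value 3.

3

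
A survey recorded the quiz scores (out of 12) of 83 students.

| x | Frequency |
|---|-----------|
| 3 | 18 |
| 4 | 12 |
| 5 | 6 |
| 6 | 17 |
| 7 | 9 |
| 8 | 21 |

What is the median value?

6

Cumulative frequencies: 18, 30, 36, 53, 62, 83
n = 83, so the median is the value in position (n+1)/2 = 42.
Position 42 falls at value 6.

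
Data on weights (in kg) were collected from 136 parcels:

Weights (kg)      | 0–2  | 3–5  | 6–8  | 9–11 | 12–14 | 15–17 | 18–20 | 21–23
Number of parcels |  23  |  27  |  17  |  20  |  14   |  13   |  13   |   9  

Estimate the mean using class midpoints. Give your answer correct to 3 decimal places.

9.449

Midpoints: 1, 4, 7, 10, 13, 16, 19, 22
Σfm = 23×1 + 27×4 + 17×7 + 20×10 + 14×13 + 13×16 + 13×19 + 9×22 = 1285
n = Σf = 136
Mean = 1285 / 136 = 9.4485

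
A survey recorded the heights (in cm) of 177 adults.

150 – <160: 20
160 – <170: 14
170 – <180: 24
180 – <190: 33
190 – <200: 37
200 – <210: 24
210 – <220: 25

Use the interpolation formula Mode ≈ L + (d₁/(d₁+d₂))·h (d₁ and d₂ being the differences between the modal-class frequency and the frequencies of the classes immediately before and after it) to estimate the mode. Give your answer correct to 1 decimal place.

Modal class: 190 – <200 (highest frequency 37).
d₁ = 37 − 33 = 4, d₂ = 37 − 24 = 13
Mode ≈ 190 + (4/(4+13)) × 10 = 190 + 2.3529 = 192.3529

192.4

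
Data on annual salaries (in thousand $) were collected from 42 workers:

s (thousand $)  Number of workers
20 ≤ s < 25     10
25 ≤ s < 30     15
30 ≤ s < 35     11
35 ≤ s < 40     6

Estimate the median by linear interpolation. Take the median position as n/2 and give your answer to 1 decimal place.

28.7

Cumulative frequencies: 10, 25, 36, 42
n = 42; position = n/2 = 21.
This falls in the class 25 ≤ s < 30: L = 25, F = 10, f = 15, h = 5.
Median ≈ 25 + ((21 − 10) / 15) × 5 = 28.6667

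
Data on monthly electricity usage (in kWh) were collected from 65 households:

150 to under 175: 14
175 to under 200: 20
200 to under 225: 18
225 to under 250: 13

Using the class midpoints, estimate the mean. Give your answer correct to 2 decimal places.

199.04

Midpoints: 162.5, 187.5, 212.5, 237.5
Σfm = 14×162.5 + 20×187.5 + 18×212.5 + 13×237.5 = 12937.5
n = Σf = 65
Mean = 12937.5 / 65 = 199.0385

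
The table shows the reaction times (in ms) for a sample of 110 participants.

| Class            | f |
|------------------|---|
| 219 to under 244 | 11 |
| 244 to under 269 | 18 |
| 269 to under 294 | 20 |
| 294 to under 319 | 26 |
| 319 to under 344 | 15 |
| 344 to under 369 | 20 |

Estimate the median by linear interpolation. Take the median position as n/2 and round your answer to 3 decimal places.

Cumulative frequencies: 11, 29, 49, 75, 90, 110
n = 110; position = n/2 = 55.
This falls in the class 294 to under 319: L = 294, F = 49, f = 26, h = 25.
Median ≈ 294 + ((55 − 49) / 26) × 25 = 299.7692

299.769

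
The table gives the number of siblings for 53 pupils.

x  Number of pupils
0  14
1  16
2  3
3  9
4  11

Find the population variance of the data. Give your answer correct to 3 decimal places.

Values: 0, 1, 2, 3, 4
n = 53, Σfx = 93, mean = 1.7547
Σfx² = 285
Σf(x − x̄)² = Σfx² − (Σfx)²/n = 285 − 93²/53 = 121.8113
Population variance = 121.8113 / 53 = 2.2983

2.298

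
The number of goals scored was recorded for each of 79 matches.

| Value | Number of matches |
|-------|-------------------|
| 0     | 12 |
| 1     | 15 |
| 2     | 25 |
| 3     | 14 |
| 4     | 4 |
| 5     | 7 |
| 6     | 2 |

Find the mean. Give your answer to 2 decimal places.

Values: 0, 1, 2, 3, 4, 5, 6
Σfx = 12×0 + 15×1 + 25×2 + 14×3 + 4×4 + 7×5 + 2×6 = 170
n = Σf = 79
Mean = 170 / 79 = 2.1519

2.15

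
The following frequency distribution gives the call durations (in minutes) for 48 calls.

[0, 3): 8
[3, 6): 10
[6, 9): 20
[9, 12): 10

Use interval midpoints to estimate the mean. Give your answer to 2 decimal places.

6.50

Midpoints: 1.5, 4.5, 7.5, 10.5
Σfm = 8×1.5 + 10×4.5 + 20×7.5 + 10×10.5 = 312
n = Σf = 48
Mean = 312 / 48 = 6.5000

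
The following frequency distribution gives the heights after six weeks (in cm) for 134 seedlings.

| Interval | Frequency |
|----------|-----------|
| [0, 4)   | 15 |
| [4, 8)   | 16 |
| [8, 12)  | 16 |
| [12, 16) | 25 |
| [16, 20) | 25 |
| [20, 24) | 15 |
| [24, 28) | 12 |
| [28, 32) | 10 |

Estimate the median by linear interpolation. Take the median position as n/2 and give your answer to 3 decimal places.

15.200

Cumulative frequencies: 15, 31, 47, 72, 97, 112, 124, 134
n = 134; position = n/2 = 67.
This falls in the class [12, 16): L = 12, F = 47, f = 25, h = 4.
Median ≈ 12 + ((67 − 47) / 25) × 4 = 15.2000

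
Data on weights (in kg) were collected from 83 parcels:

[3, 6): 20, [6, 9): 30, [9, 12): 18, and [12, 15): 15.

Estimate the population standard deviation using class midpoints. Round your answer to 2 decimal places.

Midpoints: 4.5, 7.5, 10.5, 13.5
n = 83, Σfm = 706.5, mean = 8.5120
Σfm² = 6810.75
Σf(m − x̄)² = Σfm² − (Σfm)²/n = 6810.75 − 706.5²/83 = 796.9880
Population variance = 796.9880 / 83 = 9.6023
Standard deviation = √9.6023 = 3.0988

3.10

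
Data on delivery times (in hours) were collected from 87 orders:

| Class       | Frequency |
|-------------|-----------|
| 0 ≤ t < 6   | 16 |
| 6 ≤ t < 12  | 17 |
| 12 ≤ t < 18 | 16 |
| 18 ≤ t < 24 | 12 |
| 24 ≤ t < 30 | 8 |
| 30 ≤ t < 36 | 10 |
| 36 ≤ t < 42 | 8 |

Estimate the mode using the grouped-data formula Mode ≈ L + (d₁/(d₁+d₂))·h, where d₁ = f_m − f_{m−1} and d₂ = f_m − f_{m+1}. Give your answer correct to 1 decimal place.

9.0

Modal class: 6 ≤ t < 12 (highest frequency 17).
d₁ = 17 − 16 = 1, d₂ = 17 − 16 = 1
Mode ≈ 6 + (1/(1+1)) × 6 = 6 + 3.0000 = 9.0000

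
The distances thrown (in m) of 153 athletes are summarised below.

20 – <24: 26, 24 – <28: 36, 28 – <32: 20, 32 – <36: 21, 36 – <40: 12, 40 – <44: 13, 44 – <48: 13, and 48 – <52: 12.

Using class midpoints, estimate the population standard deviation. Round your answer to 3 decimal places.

Midpoints: 22, 26, 30, 34, 38, 42, 46, 50
n = 153, Σfm = 5022, mean = 32.8235
Σfm² = 176964
Σf(m − x̄)² = Σfm² − (Σfm)²/n = 176964 − 5022²/153 = 12124.2353
Population variance = 12124.2353 / 153 = 79.2434
Standard deviation = √79.2434 = 8.9019

8.902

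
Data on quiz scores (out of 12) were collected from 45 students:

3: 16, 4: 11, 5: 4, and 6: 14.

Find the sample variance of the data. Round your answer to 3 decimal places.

Values: 3, 4, 5, 6
n = 45, Σfx = 196, mean = 4.3556
Σfx² = 924
Σf(x − x̄)² = Σfx² − (Σfx)²/n = 924 − 196²/45 = 70.3111
Sample variance = 70.3111 / 44 = 1.5980

1.598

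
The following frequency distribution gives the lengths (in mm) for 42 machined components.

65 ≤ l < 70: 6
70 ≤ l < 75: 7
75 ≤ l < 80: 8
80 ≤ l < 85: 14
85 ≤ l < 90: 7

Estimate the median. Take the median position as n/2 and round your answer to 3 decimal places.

Cumulative frequencies: 6, 13, 21, 35, 42
n = 42; position = n/2 = 21.
This falls in the class 75 ≤ l < 80: L = 75, F = 13, f = 8, h = 5.
Median ≈ 75 + ((21 − 13) / 8) × 5 = 80.0000

80.000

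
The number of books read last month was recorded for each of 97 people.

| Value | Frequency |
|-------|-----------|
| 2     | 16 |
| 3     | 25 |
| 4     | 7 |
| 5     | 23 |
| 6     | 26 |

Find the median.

Cumulative frequencies: 16, 41, 48, 71, 97
n = 97, so the median is the value in position (n+1)/2 = 49.
Position 49 falls at value 5.

5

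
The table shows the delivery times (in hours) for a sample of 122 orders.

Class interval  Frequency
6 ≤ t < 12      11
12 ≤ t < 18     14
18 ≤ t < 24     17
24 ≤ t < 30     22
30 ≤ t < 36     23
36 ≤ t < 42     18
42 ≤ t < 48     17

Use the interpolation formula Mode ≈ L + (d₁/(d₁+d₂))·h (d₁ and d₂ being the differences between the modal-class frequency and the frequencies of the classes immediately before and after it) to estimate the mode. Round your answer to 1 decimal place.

Modal class: 30 ≤ t < 36 (highest frequency 23).
d₁ = 23 − 22 = 1, d₂ = 23 − 18 = 5
Mode ≈ 30 + (1/(1+5)) × 6 = 30 + 1.0000 = 31.0000

31.0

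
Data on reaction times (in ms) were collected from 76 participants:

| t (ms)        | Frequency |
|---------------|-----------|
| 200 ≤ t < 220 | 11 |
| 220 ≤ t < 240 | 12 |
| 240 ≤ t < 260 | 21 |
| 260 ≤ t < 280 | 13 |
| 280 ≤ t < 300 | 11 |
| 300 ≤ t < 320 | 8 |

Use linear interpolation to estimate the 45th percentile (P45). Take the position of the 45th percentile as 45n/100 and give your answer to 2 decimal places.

250.67

Cumulative frequencies: 11, 23, 44, 57, 68, 76
n = 76; position = 45n/100 = 34.2.
This falls in the class 240 ≤ t < 260: L = 240, F = 23, f = 21, h = 20.
45th percentile ≈ 240 + ((34.2 − 23) / 21) × 20 = 250.6667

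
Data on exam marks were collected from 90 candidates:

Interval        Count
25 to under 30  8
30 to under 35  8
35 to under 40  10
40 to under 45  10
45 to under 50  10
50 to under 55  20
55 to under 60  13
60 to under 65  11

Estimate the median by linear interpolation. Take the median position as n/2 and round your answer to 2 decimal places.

Cumulative frequencies: 8, 16, 26, 36, 46, 66, 79, 90
n = 90; position = n/2 = 45.
This falls in the class 45 to under 50: L = 45, F = 36, f = 10, h = 5.
Median ≈ 45 + ((45 − 36) / 10) × 5 = 49.5000

49.50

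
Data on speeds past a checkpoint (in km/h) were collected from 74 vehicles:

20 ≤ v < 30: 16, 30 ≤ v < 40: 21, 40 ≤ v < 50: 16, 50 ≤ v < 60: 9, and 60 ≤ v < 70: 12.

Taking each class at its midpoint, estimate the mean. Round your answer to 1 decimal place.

42.3

Midpoints: 25, 35, 45, 55, 65
Σfm = 16×25 + 21×35 + 16×45 + 9×55 + 12×65 = 3130
n = Σf = 74
Mean = 3130 / 74 = 42.2973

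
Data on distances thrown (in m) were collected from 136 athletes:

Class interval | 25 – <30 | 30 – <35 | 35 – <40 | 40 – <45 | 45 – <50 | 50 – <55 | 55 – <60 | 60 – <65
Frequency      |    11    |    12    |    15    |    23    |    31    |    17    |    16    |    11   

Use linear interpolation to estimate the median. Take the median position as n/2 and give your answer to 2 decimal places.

46.13

Cumulative frequencies: 11, 23, 38, 61, 92, 109, 125, 136
n = 136; position = n/2 = 68.
This falls in the class 45 – <50: L = 45, F = 61, f = 31, h = 5.
Median ≈ 45 + ((68 − 61) / 31) × 5 = 46.1290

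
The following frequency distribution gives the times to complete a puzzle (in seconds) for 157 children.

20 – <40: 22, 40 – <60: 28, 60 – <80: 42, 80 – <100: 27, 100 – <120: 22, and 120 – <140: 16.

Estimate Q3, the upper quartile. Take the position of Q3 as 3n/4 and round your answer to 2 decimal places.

99.07

Cumulative frequencies: 22, 50, 92, 119, 141, 157
n = 157; position = 3n/4 = 117.75.
This falls in the class 80 – <100: L = 80, F = 92, f = 27, h = 20.
Upper quartile ≈ 80 + ((117.75 − 92) / 27) × 20 = 99.0741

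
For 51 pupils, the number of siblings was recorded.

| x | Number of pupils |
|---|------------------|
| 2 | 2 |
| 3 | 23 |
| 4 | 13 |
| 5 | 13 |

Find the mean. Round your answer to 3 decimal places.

Values: 2, 3, 4, 5
Σfx = 2×2 + 23×3 + 13×4 + 13×5 = 190
n = Σf = 51
Mean = 190 / 51 = 3.7255

3.725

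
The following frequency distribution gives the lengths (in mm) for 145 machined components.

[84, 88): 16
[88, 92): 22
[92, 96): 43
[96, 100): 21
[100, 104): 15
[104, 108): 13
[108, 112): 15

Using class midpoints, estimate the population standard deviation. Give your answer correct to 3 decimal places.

Midpoints: 86, 90, 94, 98, 102, 106, 110
n = 145, Σfm = 14014, mean = 96.6483
Σfm² = 1361796
Σf(m − x̄)² = Σfm² − (Σfm)²/n = 1361796 − 14014²/145 = 7367.0621
Population variance = 7367.0621 / 145 = 50.8073
Standard deviation = √50.8073 = 7.1279

7.128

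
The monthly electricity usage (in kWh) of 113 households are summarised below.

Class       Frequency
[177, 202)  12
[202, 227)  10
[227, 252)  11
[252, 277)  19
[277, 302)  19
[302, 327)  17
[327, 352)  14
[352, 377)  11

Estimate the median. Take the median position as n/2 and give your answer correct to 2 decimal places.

282.92

Cumulative frequencies: 12, 22, 33, 52, 71, 88, 102, 113
n = 113; position = n/2 = 56.5.
This falls in the class [277, 302): L = 277, F = 52, f = 19, h = 25.
Median ≈ 277 + ((56.5 − 52) / 19) × 25 = 282.9211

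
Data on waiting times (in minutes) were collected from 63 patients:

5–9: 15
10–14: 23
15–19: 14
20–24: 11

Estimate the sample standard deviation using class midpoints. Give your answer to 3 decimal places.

Midpoints: 7, 12, 17, 22
n = 63, Σfm = 861, mean = 13.6667
Σfm² = 13417
Σf(m − x̄)² = Σfm² − (Σfm)²/n = 13417 − 861²/63 = 1650.0000
Sample variance = 1650.0000 / 62 = 26.6129
Standard deviation = √26.6129 = 5.1588

5.159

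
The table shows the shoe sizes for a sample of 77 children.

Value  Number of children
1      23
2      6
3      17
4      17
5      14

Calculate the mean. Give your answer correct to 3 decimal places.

Values: 1, 2, 3, 4, 5
Σfx = 23×1 + 6×2 + 17×3 + 17×4 + 14×5 = 224
n = Σf = 77
Mean = 224 / 77 = 2.9091

2.909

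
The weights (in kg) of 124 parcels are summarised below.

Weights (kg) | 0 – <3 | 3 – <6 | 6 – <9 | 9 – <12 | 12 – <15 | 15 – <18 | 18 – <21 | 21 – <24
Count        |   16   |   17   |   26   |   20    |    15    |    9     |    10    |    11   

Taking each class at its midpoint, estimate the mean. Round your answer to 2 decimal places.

10.48

Midpoints: 1.5, 4.5, 7.5, 10.5, 13.5, 16.5, 19.5, 22.5
Σfm = 16×1.5 + 17×4.5 + 26×7.5 + 20×10.5 + 15×13.5 + 9×16.5 + 10×19.5 + 11×22.5 = 1299
n = Σf = 124
Mean = 1299 / 124 = 10.4758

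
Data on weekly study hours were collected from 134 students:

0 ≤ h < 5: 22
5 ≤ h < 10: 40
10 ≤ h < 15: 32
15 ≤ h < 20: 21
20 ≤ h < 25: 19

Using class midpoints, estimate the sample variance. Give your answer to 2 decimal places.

41.42

Midpoints: 2.5, 7.5, 12.5, 17.5, 22.5
n = 134, Σfm = 1550, mean = 11.5672
Σfm² = 23437.5
Σf(m − x̄)² = Σfm² − (Σfm)²/n = 23437.5 − 1550²/134 = 5508.3955
Sample variance = 5508.3955 / 133 = 41.4165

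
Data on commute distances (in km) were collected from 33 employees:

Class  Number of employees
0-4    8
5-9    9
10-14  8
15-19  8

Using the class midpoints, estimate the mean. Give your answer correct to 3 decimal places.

9.424

Midpoints: 2, 7, 12, 17
Σfm = 8×2 + 9×7 + 8×12 + 8×17 = 311
n = Σf = 33
Mean = 311 / 33 = 9.4242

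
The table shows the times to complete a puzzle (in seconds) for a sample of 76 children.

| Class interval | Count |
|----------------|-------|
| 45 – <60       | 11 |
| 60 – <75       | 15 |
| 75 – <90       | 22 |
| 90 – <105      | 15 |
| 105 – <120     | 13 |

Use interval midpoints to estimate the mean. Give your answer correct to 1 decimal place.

83.3

Midpoints: 52.5, 67.5, 82.5, 97.5, 112.5
Σfm = 11×52.5 + 15×67.5 + 22×82.5 + 15×97.5 + 13×112.5 = 6330
n = Σf = 76
Mean = 6330 / 76 = 83.2895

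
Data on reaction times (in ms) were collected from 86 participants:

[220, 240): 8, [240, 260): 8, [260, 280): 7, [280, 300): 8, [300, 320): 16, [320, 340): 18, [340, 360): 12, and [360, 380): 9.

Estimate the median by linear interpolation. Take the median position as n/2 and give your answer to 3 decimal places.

Cumulative frequencies: 8, 16, 23, 31, 47, 65, 77, 86
n = 86; position = n/2 = 43.
This falls in the class [300, 320): L = 300, F = 31, f = 16, h = 20.
Median ≈ 300 + ((43 − 31) / 16) × 20 = 315.0000

315.000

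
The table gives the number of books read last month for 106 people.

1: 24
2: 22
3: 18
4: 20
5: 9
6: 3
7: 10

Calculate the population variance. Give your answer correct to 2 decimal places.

Values: 1, 2, 3, 4, 5, 6, 7
n = 106, Σfx = 335, mean = 3.1604
Σfx² = 1417
Σf(x − x̄)² = Σfx² − (Σfx)²/n = 1417 − 335²/106 = 358.2736
Population variance = 358.2736 / 106 = 3.3799

3.38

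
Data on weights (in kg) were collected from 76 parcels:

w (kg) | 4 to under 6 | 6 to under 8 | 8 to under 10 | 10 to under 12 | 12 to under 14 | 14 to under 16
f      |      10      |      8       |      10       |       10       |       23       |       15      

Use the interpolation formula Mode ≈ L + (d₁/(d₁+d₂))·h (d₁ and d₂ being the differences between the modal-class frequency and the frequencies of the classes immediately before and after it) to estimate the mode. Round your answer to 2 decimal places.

Modal class: 12 to under 14 (highest frequency 23).
d₁ = 23 − 10 = 13, d₂ = 23 − 15 = 8
Mode ≈ 12 + (13/(13+8)) × 2 = 12 + 1.2381 = 13.2381

13.24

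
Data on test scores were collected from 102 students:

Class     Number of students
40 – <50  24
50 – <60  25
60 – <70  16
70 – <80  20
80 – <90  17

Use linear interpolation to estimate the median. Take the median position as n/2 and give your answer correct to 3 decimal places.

61.250

Cumulative frequencies: 24, 49, 65, 85, 102
n = 102; position = n/2 = 51.
This falls in the class 60 – <70: L = 60, F = 49, f = 16, h = 10.
Median ≈ 60 + ((51 − 49) / 16) × 10 = 61.2500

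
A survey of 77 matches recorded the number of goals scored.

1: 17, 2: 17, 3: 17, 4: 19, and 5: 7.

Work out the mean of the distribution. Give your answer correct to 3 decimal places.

Values: 1, 2, 3, 4, 5
Σfx = 17×1 + 17×2 + 17×3 + 19×4 + 7×5 = 213
n = Σf = 77
Mean = 213 / 77 = 2.7662

2.766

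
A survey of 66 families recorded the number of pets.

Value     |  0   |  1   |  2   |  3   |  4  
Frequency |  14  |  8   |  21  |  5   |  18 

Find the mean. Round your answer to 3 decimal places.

Values: 0, 1, 2, 3, 4
Σfx = 14×0 + 8×1 + 21×2 + 5×3 + 18×4 = 137
n = Σf = 66
Mean = 137 / 66 = 2.0758

2.076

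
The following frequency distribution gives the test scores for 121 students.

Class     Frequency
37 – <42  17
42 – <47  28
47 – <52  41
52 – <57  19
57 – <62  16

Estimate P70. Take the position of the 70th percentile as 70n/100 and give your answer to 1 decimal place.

51.8

Cumulative frequencies: 17, 45, 86, 105, 121
n = 121; position = 70n/100 = 84.7.
This falls in the class 47 – <52: L = 47, F = 45, f = 41, h = 5.
70th percentile ≈ 47 + ((84.7 − 45) / 41) × 5 = 51.8415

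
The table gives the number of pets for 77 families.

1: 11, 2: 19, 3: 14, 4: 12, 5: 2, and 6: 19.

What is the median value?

3

Cumulative frequencies: 11, 30, 44, 56, 58, 77
n = 77, so the median is the value in position (n+1)/2 = 39.
Position 39 falls at value 3.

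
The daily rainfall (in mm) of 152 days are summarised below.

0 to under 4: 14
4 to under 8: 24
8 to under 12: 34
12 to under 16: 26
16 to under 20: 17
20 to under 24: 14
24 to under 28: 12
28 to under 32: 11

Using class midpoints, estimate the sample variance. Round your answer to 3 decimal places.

64.953

Midpoints: 2, 6, 10, 14, 18, 22, 26, 30
n = 152, Σfm = 2132, mean = 14.0263
Σfm² = 39712
Σf(m − x̄)² = Σfm² − (Σfm)²/n = 39712 − 2132²/152 = 9807.8947
Sample variance = 9807.8947 / 151 = 64.9529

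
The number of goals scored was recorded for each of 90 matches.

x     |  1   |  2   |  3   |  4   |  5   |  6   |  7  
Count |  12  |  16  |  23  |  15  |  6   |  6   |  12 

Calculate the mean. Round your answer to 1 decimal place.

Values: 1, 2, 3, 4, 5, 6, 7
Σfx = 12×1 + 16×2 + 23×3 + 15×4 + 6×5 + 6×6 + 12×7 = 323
n = Σf = 90
Mean = 323 / 90 = 3.5889

3.6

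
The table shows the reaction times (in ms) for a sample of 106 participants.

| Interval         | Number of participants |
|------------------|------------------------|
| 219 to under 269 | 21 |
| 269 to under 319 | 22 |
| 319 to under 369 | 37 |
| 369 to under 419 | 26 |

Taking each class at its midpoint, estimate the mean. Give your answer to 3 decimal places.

Midpoints: 244, 294, 344, 394
Σfm = 21×244 + 22×294 + 37×344 + 26×394 = 34564
n = Σf = 106
Mean = 34564 / 106 = 326.0755

326.075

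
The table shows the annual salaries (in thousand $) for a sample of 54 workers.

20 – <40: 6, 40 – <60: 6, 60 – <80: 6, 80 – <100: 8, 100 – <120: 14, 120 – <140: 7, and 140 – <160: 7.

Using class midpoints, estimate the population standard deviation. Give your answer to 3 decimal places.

37.105

Midpoints: 30, 50, 70, 90, 110, 130, 150
n = 54, Σfm = 5120, mean = 94.8148
Σfm² = 559800
Σf(m − x̄)² = Σfm² − (Σfm)²/n = 559800 − 5120²/54 = 74348.1481
Population variance = 74348.1481 / 54 = 1376.8176
Standard deviation = √1376.8176 = 37.1055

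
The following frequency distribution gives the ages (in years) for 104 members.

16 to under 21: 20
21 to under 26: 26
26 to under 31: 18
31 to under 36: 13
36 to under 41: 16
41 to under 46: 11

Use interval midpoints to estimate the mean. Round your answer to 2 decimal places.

29.08

Midpoints: 18.5, 23.5, 28.5, 33.5, 38.5, 43.5
Σfm = 20×18.5 + 26×23.5 + 18×28.5 + 13×33.5 + 16×38.5 + 11×43.5 = 3024
n = Σf = 104
Mean = 3024 / 104 = 29.0769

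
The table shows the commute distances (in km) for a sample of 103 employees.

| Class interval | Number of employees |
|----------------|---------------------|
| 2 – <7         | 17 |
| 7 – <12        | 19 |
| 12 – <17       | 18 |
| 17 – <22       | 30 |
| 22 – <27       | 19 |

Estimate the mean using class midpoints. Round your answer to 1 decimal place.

15.2

Midpoints: 4.5, 9.5, 14.5, 19.5, 24.5
Σfm = 17×4.5 + 19×9.5 + 18×14.5 + 30×19.5 + 19×24.5 = 1568.5
n = Σf = 103
Mean = 1568.5 / 103 = 15.2282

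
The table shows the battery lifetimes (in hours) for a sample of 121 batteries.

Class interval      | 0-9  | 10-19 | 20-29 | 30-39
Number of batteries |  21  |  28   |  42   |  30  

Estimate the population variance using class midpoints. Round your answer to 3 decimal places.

Midpoints: 4.5, 14.5, 24.5, 34.5
n = 121, Σfm = 2564.5, mean = 21.1942
Σfm² = 67230.25
Σf(m − x̄)² = Σfm² − (Σfm)²/n = 67230.25 − 2564.5²/121 = 12877.6860
Population variance = 12877.6860 / 121 = 106.4272

106.427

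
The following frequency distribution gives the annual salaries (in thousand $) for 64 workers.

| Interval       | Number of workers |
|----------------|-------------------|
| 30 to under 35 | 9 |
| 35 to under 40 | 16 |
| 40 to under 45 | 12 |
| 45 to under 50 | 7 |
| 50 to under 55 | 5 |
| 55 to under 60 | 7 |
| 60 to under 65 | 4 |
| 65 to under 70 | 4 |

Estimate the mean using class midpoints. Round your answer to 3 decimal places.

45.625

Midpoints: 32.5, 37.5, 42.5, 47.5, 52.5, 57.5, 62.5, 67.5
Σfm = 9×32.5 + 16×37.5 + 12×42.5 + 7×47.5 + 5×52.5 + 7×57.5 + 4×62.5 + 4×67.5 = 2920
n = Σf = 64
Mean = 2920 / 64 = 45.6250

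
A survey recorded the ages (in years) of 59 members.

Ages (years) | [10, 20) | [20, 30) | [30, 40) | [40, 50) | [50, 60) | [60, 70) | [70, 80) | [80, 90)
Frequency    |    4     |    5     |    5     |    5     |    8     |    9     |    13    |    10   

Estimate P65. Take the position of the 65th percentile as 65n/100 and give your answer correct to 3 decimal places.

Cumulative frequencies: 4, 9, 14, 19, 27, 36, 49, 59
n = 59; position = 65n/100 = 38.35.
This falls in the class [70, 80): L = 70, F = 36, f = 13, h = 10.
65th percentile ≈ 70 + ((38.35 − 36) / 13) × 10 = 71.8077

71.808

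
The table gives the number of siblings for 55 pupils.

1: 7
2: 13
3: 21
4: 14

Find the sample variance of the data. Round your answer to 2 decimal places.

0.96

Values: 1, 2, 3, 4
n = 55, Σfx = 152, mean = 2.7636
Σfx² = 472
Σf(x − x̄)² = Σfx² − (Σfx)²/n = 472 − 152²/55 = 51.9273
Sample variance = 51.9273 / 54 = 0.9616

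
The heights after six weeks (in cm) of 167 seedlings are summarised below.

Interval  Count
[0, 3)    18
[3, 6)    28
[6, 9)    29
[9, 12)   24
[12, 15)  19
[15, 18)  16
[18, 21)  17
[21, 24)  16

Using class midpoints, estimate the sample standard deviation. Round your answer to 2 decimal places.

6.55

Midpoints: 1.5, 4.5, 7.5, 10.5, 13.5, 16.5, 19.5, 22.5
n = 167, Σfm = 1834.5, mean = 10.9850
Σfm² = 27267.75
Σf(m − x̄)² = Σfm² − (Σfm)²/n = 27267.75 − 1834.5²/167 = 7115.7126
Sample variance = 7115.7126 / 166 = 42.8657
Standard deviation = √42.8657 = 6.5472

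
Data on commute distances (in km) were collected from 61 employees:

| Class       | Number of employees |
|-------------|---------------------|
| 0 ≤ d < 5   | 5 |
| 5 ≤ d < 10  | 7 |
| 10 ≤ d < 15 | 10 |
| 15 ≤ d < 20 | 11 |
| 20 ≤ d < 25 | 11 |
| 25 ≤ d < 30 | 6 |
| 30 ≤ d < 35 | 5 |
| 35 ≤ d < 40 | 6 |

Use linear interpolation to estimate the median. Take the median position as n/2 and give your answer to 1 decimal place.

18.9

Cumulative frequencies: 5, 12, 22, 33, 44, 50, 55, 61
n = 61; position = n/2 = 30.5.
This falls in the class 15 ≤ d < 20: L = 15, F = 22, f = 11, h = 5.
Median ≈ 15 + ((30.5 − 22) / 11) × 5 = 18.8636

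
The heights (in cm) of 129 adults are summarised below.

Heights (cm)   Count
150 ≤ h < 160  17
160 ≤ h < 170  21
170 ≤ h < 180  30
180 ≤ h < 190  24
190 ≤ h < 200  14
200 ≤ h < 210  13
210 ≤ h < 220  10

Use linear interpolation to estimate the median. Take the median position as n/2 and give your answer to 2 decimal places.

178.83

Cumulative frequencies: 17, 38, 68, 92, 106, 119, 129
n = 129; position = n/2 = 64.5.
This falls in the class 170 ≤ h < 180: L = 170, F = 38, f = 30, h = 10.
Median ≈ 170 + ((64.5 − 38) / 30) × 10 = 178.8333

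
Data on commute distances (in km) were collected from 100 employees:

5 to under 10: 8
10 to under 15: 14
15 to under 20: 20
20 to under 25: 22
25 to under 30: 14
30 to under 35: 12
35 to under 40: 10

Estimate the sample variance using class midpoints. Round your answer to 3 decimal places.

Midpoints: 7.5, 12.5, 17.5, 22.5, 27.5, 32.5, 37.5
n = 100, Σfm = 2230, mean = 22.3000
Σfm² = 57225
Σf(m − x̄)² = Σfm² − (Σfm)²/n = 57225 − 2230²/100 = 7496.0000
Sample variance = 7496.0000 / 99 = 75.7172

75.717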